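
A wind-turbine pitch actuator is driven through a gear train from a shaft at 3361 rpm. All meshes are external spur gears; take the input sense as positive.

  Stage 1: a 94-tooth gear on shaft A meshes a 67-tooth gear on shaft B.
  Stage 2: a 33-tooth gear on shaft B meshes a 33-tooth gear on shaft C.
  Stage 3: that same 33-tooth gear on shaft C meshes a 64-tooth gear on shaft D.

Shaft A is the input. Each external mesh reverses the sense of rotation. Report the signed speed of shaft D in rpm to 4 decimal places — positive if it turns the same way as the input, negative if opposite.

-2431.3951 rpm (opposite to input, |ω| = 2431.3951 rpm)

Stage 1 [94T→67T]: ω = 3361.0000×94/67 = 4715.4328 rpm, dir flips to −; running = −4715.4328
Stage 2 [33T→33T]: ω = 4715.4328×33/33 = 4715.4328 rpm, dir flips to +; running = +4715.4328
Stage 3 [33T→64T]: ω = 4715.4328×33/64 = 2431.3951 rpm, dir flips to −; running = −2431.3951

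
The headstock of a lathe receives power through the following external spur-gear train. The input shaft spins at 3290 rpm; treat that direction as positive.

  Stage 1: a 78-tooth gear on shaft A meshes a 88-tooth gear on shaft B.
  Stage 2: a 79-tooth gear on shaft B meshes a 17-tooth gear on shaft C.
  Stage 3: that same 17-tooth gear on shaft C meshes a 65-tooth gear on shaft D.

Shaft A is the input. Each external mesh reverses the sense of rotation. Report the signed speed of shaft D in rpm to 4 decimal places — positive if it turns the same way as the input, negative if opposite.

Stage 1 [78T→88T]: ω = 3290.0000×78/88 = 2916.1364 rpm, dir flips to −; running = −2916.1364
Stage 2 [79T→17T]: ω = 2916.1364×79/17 = 13551.4572 rpm, dir flips to +; running = +13551.4572
Stage 3 [17T→65T]: ω = 13551.4572×17/65 = 3544.2273 rpm, dir flips to −; running = −3544.2273

-3544.2273 rpm (opposite to input, |ω| = 3544.2273 rpm)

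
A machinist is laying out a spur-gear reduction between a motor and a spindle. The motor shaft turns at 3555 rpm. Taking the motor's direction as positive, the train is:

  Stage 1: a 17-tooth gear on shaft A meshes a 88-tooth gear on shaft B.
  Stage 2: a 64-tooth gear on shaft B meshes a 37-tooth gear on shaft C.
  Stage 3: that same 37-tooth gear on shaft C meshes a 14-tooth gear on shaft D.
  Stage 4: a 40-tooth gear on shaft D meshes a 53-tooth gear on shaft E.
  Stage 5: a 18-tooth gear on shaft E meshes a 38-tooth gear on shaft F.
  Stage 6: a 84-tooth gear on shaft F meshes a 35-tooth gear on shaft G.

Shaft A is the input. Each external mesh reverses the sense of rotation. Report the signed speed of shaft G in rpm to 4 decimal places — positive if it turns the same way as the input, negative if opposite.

+2693.6556 rpm (same as input, |ω| = 2693.6556 rpm)

Stage 1 [17T→88T]: ω = 3555.0000×17/88 = 686.7614 rpm, dir flips to −; running = −686.7614
Stage 2 [64T→37T]: ω = 686.7614×64/37 = 1187.9115 rpm, dir flips to +; running = +1187.9115
Stage 3 [37T→14T]: ω = 1187.9115×37/14 = 3139.4805 rpm, dir flips to −; running = −3139.4805
Stage 4 [40T→53T]: ω = 3139.4805×40/53 = 2369.4193 rpm, dir flips to +; running = +2369.4193
Stage 5 [18T→38T]: ω = 2369.4193×18/38 = 1122.3565 rpm, dir flips to −; running = −1122.3565
Stage 6 [84T→35T]: ω = 1122.3565×84/35 = 2693.6556 rpm, dir flips to +; running = +2693.6556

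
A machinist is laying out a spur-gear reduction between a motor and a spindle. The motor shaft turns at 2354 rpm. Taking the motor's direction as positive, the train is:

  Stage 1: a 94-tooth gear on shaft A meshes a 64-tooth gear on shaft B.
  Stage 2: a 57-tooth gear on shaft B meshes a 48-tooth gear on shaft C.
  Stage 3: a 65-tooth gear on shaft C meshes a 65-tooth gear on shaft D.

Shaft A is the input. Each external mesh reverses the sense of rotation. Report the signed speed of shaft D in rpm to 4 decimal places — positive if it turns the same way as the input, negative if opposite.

Stage 1 [94T→64T]: ω = 2354.0000×94/64 = 3457.4375 rpm, dir flips to −; running = −3457.4375
Stage 2 [57T→48T]: ω = 3457.4375×57/48 = 4105.7070 rpm, dir flips to +; running = +4105.7070
Stage 3 [65T→65T]: ω = 4105.7070×65/65 = 4105.7070 rpm, dir flips to −; running = −4105.7070

-4105.7070 rpm (opposite to input, |ω| = 4105.7070 rpm)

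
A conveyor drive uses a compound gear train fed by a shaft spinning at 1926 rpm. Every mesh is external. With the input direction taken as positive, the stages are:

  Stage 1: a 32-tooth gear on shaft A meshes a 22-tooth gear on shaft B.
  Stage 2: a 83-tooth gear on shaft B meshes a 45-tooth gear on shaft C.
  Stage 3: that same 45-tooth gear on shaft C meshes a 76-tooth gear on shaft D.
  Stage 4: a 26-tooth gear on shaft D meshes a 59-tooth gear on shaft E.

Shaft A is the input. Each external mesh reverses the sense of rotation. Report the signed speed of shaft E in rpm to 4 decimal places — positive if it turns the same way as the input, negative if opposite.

+1348.2469 rpm (same as input, |ω| = 1348.2469 rpm)

Stage 1 [32T→22T]: ω = 1926.0000×32/22 = 2801.4545 rpm, dir flips to −; running = −2801.4545
Stage 2 [83T→45T]: ω = 2801.4545×83/45 = 5167.1273 rpm, dir flips to +; running = +5167.1273
Stage 3 [45T→76T]: ω = 5167.1273×45/76 = 3059.4833 rpm, dir flips to −; running = −3059.4833
Stage 4 [26T→59T]: ω = 3059.4833×26/59 = 1348.2469 rpm, dir flips to +; running = +1348.2469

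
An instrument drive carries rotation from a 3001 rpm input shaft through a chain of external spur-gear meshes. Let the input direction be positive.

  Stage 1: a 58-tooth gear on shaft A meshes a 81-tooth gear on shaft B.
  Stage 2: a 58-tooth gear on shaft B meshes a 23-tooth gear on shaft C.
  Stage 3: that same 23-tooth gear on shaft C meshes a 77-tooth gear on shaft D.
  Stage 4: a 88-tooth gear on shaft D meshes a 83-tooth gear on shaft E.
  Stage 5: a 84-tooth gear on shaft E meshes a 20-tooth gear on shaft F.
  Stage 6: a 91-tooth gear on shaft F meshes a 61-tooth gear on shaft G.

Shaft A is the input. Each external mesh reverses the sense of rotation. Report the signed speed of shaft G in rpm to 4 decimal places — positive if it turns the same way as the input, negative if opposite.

+10752.5548 rpm (same as input, |ω| = 10752.5548 rpm)

Stage 1 [58T→81T]: ω = 3001.0000×58/81 = 2148.8642 rpm, dir flips to −; running = −2148.8642
Stage 2 [58T→23T]: ω = 2148.8642×58/23 = 5418.8749 rpm, dir flips to +; running = +5418.8749
Stage 3 [23T→77T]: ω = 5418.8749×23/77 = 1618.6250 rpm, dir flips to −; running = −1618.6250
Stage 4 [88T→83T]: ω = 1618.6250×88/83 = 1716.1325 rpm, dir flips to +; running = +1716.1325
Stage 5 [84T→20T]: ω = 1716.1325×84/20 = 7207.7565 rpm, dir flips to −; running = −7207.7565
Stage 6 [91T→61T]: ω = 7207.7565×91/61 = 10752.5548 rpm, dir flips to +; running = +10752.5548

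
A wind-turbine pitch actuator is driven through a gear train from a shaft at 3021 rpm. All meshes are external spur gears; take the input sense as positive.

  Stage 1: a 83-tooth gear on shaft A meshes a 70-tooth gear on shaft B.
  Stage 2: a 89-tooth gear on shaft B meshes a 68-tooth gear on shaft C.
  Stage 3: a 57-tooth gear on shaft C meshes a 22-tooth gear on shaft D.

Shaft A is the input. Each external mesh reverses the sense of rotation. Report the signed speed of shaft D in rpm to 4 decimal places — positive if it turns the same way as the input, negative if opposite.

Stage 1 [83T→70T]: ω = 3021.0000×83/70 = 3582.0429 rpm, dir flips to −; running = −3582.0429
Stage 2 [89T→68T]: ω = 3582.0429×89/68 = 4688.2620 rpm, dir flips to +; running = +4688.2620
Stage 3 [57T→22T]: ω = 4688.2620×57/22 = 12146.8606 rpm, dir flips to −; running = −12146.8606

-12146.8606 rpm (opposite to input, |ω| = 12146.8606 rpm)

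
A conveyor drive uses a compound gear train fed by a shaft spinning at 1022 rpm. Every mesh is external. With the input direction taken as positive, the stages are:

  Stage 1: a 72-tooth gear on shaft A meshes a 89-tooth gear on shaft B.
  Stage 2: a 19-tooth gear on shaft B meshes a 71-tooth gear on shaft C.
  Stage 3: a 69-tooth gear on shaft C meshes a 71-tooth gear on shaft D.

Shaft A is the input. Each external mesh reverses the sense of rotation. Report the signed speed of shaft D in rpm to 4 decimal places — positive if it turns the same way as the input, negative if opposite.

-215.0203 rpm (opposite to input, |ω| = 215.0203 rpm)

Stage 1 [72T→89T]: ω = 1022.0000×72/89 = 826.7865 rpm, dir flips to −; running = −826.7865
Stage 2 [19T→71T]: ω = 826.7865×19/71 = 221.2527 rpm, dir flips to +; running = +221.2527
Stage 3 [69T→71T]: ω = 221.2527×69/71 = 215.0203 rpm, dir flips to −; running = −215.0203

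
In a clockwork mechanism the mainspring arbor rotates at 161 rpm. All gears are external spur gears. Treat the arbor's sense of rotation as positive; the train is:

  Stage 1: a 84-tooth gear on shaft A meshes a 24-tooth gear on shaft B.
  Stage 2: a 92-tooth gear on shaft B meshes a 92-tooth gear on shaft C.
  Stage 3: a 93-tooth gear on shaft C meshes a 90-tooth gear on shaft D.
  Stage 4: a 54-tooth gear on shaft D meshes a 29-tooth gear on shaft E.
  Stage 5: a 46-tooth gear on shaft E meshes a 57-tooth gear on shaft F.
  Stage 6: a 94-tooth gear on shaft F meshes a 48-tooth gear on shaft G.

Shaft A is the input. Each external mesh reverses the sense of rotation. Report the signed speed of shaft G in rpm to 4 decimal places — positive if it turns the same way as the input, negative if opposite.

+1713.5616 rpm (same as input, |ω| = 1713.5616 rpm)

Stage 1 [84T→24T]: ω = 161.0000×84/24 = 563.5000 rpm, dir flips to −; running = −563.5000
Stage 2 [92T→92T]: ω = 563.5000×92/92 = 563.5000 rpm, dir flips to +; running = +563.5000
Stage 3 [93T→90T]: ω = 563.5000×93/90 = 582.2833 rpm, dir flips to −; running = −582.2833
Stage 4 [54T→29T]: ω = 582.2833×54/29 = 1084.2517 rpm, dir flips to +; running = +1084.2517
Stage 5 [46T→57T]: ω = 1084.2517×46/57 = 875.0102 rpm, dir flips to −; running = −875.0102
Stage 6 [94T→48T]: ω = 875.0102×94/48 = 1713.5616 rpm, dir flips to +; running = +1713.5616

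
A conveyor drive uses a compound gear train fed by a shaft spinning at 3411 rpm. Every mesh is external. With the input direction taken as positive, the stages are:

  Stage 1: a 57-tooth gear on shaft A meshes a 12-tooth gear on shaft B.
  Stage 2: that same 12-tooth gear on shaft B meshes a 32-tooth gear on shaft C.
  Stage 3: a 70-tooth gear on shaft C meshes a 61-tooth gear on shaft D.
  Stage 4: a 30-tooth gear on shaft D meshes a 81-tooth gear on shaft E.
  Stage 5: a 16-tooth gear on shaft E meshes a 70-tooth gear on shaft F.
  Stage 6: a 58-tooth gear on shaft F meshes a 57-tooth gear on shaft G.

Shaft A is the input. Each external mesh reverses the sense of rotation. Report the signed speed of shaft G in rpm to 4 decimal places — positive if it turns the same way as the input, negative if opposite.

Stage 1 [57T→12T]: ω = 3411.0000×57/12 = 16202.2500 rpm, dir flips to −; running = −16202.2500
Stage 2 [12T→32T]: ω = 16202.2500×12/32 = 6075.8438 rpm, dir flips to +; running = +6075.8438
Stage 3 [70T→61T]: ω = 6075.8438×70/61 = 6972.2797 rpm, dir flips to −; running = −6972.2797
Stage 4 [30T→81T]: ω = 6972.2797×30/81 = 2582.3258 rpm, dir flips to +; running = +2582.3258
Stage 5 [16T→70T]: ω = 2582.3258×16/70 = 590.2459 rpm, dir flips to −; running = −590.2459
Stage 6 [58T→57T]: ω = 590.2459×58/57 = 600.6011 rpm, dir flips to +; running = +600.6011

+600.6011 rpm (same as input, |ω| = 600.6011 rpm)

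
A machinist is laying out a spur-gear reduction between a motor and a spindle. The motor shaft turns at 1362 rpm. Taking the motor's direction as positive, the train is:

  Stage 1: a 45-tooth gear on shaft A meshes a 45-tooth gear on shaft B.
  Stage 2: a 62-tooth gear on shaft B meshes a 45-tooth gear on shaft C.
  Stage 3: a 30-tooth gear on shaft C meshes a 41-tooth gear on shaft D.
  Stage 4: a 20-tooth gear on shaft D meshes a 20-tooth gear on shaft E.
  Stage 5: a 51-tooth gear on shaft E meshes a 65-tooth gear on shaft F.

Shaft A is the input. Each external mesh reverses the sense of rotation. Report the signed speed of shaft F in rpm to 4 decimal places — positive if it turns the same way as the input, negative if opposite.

Stage 1 [45T→45T]: ω = 1362.0000×45/45 = 1362.0000 rpm, dir flips to −; running = −1362.0000
Stage 2 [62T→45T]: ω = 1362.0000×62/45 = 1876.5333 rpm, dir flips to +; running = +1876.5333
Stage 3 [30T→41T]: ω = 1876.5333×30/41 = 1373.0732 rpm, dir flips to −; running = −1373.0732
Stage 4 [20T→20T]: ω = 1373.0732×20/20 = 1373.0732 rpm, dir flips to +; running = +1373.0732
Stage 5 [51T→65T]: ω = 1373.0732×51/65 = 1077.3343 rpm, dir flips to −; running = −1077.3343

-1077.3343 rpm (opposite to input, |ω| = 1077.3343 rpm)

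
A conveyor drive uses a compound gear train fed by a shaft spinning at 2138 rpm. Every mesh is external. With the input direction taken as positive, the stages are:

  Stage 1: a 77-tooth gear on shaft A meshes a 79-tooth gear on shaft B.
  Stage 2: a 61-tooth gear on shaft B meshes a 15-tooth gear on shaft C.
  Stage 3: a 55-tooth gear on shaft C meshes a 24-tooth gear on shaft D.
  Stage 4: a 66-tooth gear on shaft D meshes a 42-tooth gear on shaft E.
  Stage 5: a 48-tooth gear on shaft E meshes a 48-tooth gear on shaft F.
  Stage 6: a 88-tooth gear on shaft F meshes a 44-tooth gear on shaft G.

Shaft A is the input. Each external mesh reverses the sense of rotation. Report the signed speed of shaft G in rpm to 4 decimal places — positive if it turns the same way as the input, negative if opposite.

+61035.9909 rpm (same as input, |ω| = 61035.9909 rpm)

Stage 1 [77T→79T]: ω = 2138.0000×77/79 = 2083.8734 rpm, dir flips to −; running = −2083.8734
Stage 2 [61T→15T]: ω = 2083.8734×61/15 = 8474.4186 rpm, dir flips to +; running = +8474.4186
Stage 3 [55T→24T]: ω = 8474.4186×55/24 = 19420.5425 rpm, dir flips to −; running = −19420.5425
Stage 4 [66T→42T]: ω = 19420.5425×66/42 = 30517.9954 rpm, dir flips to +; running = +30517.9954
Stage 5 [48T→48T]: ω = 30517.9954×48/48 = 30517.9954 rpm, dir flips to −; running = −30517.9954
Stage 6 [88T→44T]: ω = 30517.9954×88/44 = 61035.9909 rpm, dir flips to +; running = +61035.9909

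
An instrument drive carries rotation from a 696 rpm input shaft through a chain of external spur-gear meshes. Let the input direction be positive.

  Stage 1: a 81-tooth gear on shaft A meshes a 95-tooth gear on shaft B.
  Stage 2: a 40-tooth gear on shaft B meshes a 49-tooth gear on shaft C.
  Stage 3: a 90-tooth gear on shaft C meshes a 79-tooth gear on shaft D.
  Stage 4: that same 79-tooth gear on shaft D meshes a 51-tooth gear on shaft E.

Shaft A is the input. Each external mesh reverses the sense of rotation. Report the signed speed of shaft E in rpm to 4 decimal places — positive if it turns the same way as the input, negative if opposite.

Stage 1 [81T→95T]: ω = 696.0000×81/95 = 593.4316 rpm, dir flips to −; running = −593.4316
Stage 2 [40T→49T]: ω = 593.4316×40/49 = 484.4339 rpm, dir flips to +; running = +484.4339
Stage 3 [90T→79T]: ω = 484.4339×90/79 = 551.8868 rpm, dir flips to −; running = −551.8868
Stage 4 [79T→51T]: ω = 551.8868×79/51 = 854.8834 rpm, dir flips to +; running = +854.8834

+854.8834 rpm (same as input, |ω| = 854.8834 rpm)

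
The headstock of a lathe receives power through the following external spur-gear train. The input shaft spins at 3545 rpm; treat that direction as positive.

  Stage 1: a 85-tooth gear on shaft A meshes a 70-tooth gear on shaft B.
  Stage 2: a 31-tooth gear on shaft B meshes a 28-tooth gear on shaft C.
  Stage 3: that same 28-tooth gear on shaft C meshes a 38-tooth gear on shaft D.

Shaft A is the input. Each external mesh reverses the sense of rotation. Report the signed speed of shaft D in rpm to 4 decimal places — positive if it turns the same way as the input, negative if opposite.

Stage 1 [85T→70T]: ω = 3545.0000×85/70 = 4304.6429 rpm, dir flips to −; running = −4304.6429
Stage 2 [31T→28T]: ω = 4304.6429×31/28 = 4765.8546 rpm, dir flips to +; running = +4765.8546
Stage 3 [28T→38T]: ω = 4765.8546×28/38 = 3511.6823 rpm, dir flips to −; running = −3511.6823

-3511.6823 rpm (opposite to input, |ω| = 3511.6823 rpm)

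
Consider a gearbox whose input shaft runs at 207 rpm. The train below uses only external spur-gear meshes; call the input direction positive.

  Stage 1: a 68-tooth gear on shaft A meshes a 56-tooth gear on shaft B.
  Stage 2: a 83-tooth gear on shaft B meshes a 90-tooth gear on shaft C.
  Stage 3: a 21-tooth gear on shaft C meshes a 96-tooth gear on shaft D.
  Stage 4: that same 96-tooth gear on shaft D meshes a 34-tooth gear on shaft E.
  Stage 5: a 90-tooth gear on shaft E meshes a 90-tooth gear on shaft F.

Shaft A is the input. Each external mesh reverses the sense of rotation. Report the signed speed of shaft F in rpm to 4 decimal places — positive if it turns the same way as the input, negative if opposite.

Stage 1 [68T→56T]: ω = 207.0000×68/56 = 251.3571 rpm, dir flips to −; running = −251.3571
Stage 2 [83T→90T]: ω = 251.3571×83/90 = 231.8071 rpm, dir flips to +; running = +231.8071
Stage 3 [21T→96T]: ω = 231.8071×21/96 = 50.7078 rpm, dir flips to −; running = −50.7078
Stage 4 [96T→34T]: ω = 50.7078×96/34 = 143.1750 rpm, dir flips to +; running = +143.1750
Stage 5 [90T→90T]: ω = 143.1750×90/90 = 143.1750 rpm, dir flips to −; running = −143.1750

-143.1750 rpm (opposite to input, |ω| = 143.1750 rpm)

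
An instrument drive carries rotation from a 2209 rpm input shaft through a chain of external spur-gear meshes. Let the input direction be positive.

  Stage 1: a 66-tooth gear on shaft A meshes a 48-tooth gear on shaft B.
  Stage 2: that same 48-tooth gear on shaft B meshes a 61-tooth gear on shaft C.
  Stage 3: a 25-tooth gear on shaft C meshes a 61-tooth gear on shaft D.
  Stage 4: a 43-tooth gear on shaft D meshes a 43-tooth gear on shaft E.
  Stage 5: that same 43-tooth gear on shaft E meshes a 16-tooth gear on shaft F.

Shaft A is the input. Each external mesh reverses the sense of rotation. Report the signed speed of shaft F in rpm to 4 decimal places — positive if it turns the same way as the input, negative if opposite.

Stage 1 [66T→48T]: ω = 2209.0000×66/48 = 3037.3750 rpm, dir flips to −; running = −3037.3750
Stage 2 [48T→61T]: ω = 3037.3750×48/61 = 2390.0656 rpm, dir flips to +; running = +2390.0656
Stage 3 [25T→61T]: ω = 2390.0656×25/61 = 979.5351 rpm, dir flips to −; running = −979.5351
Stage 4 [43T→43T]: ω = 979.5351×43/43 = 979.5351 rpm, dir flips to +; running = +979.5351
Stage 5 [43T→16T]: ω = 979.5351×43/16 = 2632.5005 rpm, dir flips to −; running = −2632.5005

-2632.5005 rpm (opposite to input, |ω| = 2632.5005 rpm)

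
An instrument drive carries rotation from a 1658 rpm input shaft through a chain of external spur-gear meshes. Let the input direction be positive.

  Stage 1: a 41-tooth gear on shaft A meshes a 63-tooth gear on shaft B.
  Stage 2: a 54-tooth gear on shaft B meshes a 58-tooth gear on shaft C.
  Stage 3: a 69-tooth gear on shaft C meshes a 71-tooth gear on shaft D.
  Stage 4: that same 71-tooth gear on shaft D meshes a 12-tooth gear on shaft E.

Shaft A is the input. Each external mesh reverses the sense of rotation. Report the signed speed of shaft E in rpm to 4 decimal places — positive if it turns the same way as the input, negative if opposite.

+5776.4557 rpm (same as input, |ω| = 5776.4557 rpm)

Stage 1 [41T→63T]: ω = 1658.0000×41/63 = 1079.0159 rpm, dir flips to −; running = −1079.0159
Stage 2 [54T→58T]: ω = 1079.0159×54/58 = 1004.6010 rpm, dir flips to +; running = +1004.6010
Stage 3 [69T→71T]: ω = 1004.6010×69/71 = 976.3024 rpm, dir flips to −; running = −976.3024
Stage 4 [71T→12T]: ω = 976.3024×71/12 = 5776.4557 rpm, dir flips to +; running = +5776.4557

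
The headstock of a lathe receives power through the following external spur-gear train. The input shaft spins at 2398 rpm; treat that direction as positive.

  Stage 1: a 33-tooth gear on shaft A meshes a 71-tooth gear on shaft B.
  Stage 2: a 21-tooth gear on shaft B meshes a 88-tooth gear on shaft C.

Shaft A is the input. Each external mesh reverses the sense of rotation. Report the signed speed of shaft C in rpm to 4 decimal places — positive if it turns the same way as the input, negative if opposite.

+265.9754 rpm (same as input, |ω| = 265.9754 rpm)

Stage 1 [33T→71T]: ω = 2398.0000×33/71 = 1114.5634 rpm, dir flips to −; running = −1114.5634
Stage 2 [21T→88T]: ω = 1114.5634×21/88 = 265.9754 rpm, dir flips to +; running = +265.9754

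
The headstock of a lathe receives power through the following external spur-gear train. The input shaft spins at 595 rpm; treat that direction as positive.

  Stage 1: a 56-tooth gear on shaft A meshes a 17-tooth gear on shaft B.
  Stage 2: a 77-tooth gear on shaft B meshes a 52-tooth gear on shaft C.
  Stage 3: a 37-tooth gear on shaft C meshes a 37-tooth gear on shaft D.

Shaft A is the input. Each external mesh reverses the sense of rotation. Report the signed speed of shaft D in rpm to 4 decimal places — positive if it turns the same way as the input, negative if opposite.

Stage 1 [56T→17T]: ω = 595.0000×56/17 = 1960.0000 rpm, dir flips to −; running = −1960.0000
Stage 2 [77T→52T]: ω = 1960.0000×77/52 = 2902.3077 rpm, dir flips to +; running = +2902.3077
Stage 3 [37T→37T]: ω = 2902.3077×37/37 = 2902.3077 rpm, dir flips to −; running = −2902.3077

-2902.3077 rpm (opposite to input, |ω| = 2902.3077 rpm)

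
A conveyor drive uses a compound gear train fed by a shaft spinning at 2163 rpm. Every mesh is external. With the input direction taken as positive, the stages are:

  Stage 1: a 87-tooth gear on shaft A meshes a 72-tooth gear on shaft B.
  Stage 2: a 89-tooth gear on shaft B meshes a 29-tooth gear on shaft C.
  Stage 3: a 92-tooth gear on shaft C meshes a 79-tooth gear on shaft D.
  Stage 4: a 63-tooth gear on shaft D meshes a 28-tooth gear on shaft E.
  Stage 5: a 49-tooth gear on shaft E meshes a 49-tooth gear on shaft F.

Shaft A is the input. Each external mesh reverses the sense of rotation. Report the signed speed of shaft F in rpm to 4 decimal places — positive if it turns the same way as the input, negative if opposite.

-21017.3782 rpm (opposite to input, |ω| = 21017.3782 rpm)

Stage 1 [87T→72T]: ω = 2163.0000×87/72 = 2613.6250 rpm, dir flips to −; running = −2613.6250
Stage 2 [89T→29T]: ω = 2613.6250×89/29 = 8021.1250 rpm, dir flips to +; running = +8021.1250
Stage 3 [92T→79T]: ω = 8021.1250×92/79 = 9341.0570 rpm, dir flips to −; running = −9341.0570
Stage 4 [63T→28T]: ω = 9341.0570×63/28 = 21017.3782 rpm, dir flips to +; running = +21017.3782
Stage 5 [49T→49T]: ω = 21017.3782×49/49 = 21017.3782 rpm, dir flips to −; running = −21017.3782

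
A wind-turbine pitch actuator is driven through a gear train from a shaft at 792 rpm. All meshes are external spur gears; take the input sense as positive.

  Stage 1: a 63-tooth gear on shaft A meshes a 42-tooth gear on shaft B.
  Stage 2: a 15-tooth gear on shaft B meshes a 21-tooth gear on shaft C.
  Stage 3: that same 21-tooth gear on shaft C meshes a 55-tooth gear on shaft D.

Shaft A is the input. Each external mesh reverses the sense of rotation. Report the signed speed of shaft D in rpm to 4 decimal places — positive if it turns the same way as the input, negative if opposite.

Stage 1 [63T→42T]: ω = 792.0000×63/42 = 1188.0000 rpm, dir flips to −; running = −1188.0000
Stage 2 [15T→21T]: ω = 1188.0000×15/21 = 848.5714 rpm, dir flips to +; running = +848.5714
Stage 3 [21T→55T]: ω = 848.5714×21/55 = 324.0000 rpm, dir flips to −; running = −324.0000

-324.0000 rpm (opposite to input, |ω| = 324.0000 rpm)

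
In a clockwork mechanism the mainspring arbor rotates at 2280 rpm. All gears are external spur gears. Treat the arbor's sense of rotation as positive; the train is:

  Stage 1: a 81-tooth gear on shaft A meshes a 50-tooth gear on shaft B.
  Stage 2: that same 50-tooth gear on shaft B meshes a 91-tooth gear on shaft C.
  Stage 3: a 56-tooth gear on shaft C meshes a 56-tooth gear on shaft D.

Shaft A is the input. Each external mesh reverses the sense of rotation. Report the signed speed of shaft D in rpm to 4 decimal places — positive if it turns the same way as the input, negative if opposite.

Stage 1 [81T→50T]: ω = 2280.0000×81/50 = 3693.6000 rpm, dir flips to −; running = −3693.6000
Stage 2 [50T→91T]: ω = 3693.6000×50/91 = 2029.4505 rpm, dir flips to +; running = +2029.4505
Stage 3 [56T→56T]: ω = 2029.4505×56/56 = 2029.4505 rpm, dir flips to −; running = −2029.4505

-2029.4505 rpm (opposite to input, |ω| = 2029.4505 rpm)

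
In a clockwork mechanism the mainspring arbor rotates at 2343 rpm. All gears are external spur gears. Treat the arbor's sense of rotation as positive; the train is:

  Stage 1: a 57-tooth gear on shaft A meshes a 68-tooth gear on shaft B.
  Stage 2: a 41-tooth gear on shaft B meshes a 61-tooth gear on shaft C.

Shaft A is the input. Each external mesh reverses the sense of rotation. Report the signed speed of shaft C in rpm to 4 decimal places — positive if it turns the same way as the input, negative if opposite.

Stage 1 [57T→68T]: ω = 2343.0000×57/68 = 1963.9853 rpm, dir flips to −; running = −1963.9853
Stage 2 [41T→61T]: ω = 1963.9853×41/61 = 1320.0557 rpm, dir flips to +; running = +1320.0557

+1320.0557 rpm (same as input, |ω| = 1320.0557 rpm)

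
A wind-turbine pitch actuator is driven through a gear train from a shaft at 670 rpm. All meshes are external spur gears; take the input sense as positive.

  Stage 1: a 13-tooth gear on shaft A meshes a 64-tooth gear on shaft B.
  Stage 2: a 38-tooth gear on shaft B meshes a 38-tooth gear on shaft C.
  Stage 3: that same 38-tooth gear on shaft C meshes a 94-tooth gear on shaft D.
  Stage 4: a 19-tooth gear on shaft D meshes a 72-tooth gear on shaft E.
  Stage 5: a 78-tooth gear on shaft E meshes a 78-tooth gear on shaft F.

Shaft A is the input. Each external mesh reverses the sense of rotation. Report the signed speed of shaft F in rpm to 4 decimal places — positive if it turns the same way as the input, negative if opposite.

Stage 1 [13T→64T]: ω = 670.0000×13/64 = 136.0938 rpm, dir flips to −; running = −136.0938
Stage 2 [38T→38T]: ω = 136.0938×38/38 = 136.0938 rpm, dir flips to +; running = +136.0938
Stage 3 [38T→94T]: ω = 136.0938×38/94 = 55.0166 rpm, dir flips to −; running = −55.0166
Stage 4 [19T→72T]: ω = 55.0166×19/72 = 14.5183 rpm, dir flips to +; running = +14.5183
Stage 5 [78T→78T]: ω = 14.5183×78/78 = 14.5183 rpm, dir flips to −; running = −14.5183

-14.5183 rpm (opposite to input, |ω| = 14.5183 rpm)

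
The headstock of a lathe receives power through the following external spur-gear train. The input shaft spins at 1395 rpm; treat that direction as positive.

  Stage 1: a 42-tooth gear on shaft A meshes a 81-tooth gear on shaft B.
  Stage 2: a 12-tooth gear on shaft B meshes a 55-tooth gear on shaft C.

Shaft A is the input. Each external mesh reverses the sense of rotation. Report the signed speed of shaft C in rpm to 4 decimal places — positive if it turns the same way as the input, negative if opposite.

Stage 1 [42T→81T]: ω = 1395.0000×42/81 = 723.3333 rpm, dir flips to −; running = −723.3333
Stage 2 [12T→55T]: ω = 723.3333×12/55 = 157.8182 rpm, dir flips to +; running = +157.8182

+157.8182 rpm (same as input, |ω| = 157.8182 rpm)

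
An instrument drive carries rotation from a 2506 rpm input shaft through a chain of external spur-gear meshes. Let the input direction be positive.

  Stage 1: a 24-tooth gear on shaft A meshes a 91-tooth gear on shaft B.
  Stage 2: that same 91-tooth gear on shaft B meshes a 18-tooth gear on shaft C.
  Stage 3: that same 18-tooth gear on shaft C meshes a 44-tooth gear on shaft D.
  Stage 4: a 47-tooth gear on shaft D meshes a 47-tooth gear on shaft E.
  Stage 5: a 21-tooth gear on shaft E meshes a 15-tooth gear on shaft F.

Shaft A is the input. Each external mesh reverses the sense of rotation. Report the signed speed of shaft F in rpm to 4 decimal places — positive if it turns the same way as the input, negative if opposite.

Stage 1 [24T→91T]: ω = 2506.0000×24/91 = 660.9231 rpm, dir flips to −; running = −660.9231
Stage 2 [91T→18T]: ω = 660.9231×91/18 = 3341.3333 rpm, dir flips to +; running = +3341.3333
Stage 3 [18T→44T]: ω = 3341.3333×18/44 = 1366.9091 rpm, dir flips to −; running = −1366.9091
Stage 4 [47T→47T]: ω = 1366.9091×47/47 = 1366.9091 rpm, dir flips to +; running = +1366.9091
Stage 5 [21T→15T]: ω = 1366.9091×21/15 = 1913.6727 rpm, dir flips to −; running = −1913.6727

-1913.6727 rpm (opposite to input, |ω| = 1913.6727 rpm)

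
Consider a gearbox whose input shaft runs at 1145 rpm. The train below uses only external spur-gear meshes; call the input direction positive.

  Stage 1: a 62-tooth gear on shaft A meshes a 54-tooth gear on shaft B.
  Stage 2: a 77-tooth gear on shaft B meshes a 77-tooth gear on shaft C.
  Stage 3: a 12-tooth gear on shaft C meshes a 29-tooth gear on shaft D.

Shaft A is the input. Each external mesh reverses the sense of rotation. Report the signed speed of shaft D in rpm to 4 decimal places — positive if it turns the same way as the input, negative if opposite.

Stage 1 [62T→54T]: ω = 1145.0000×62/54 = 1314.6296 rpm, dir flips to −; running = −1314.6296
Stage 2 [77T→77T]: ω = 1314.6296×77/77 = 1314.6296 rpm, dir flips to +; running = +1314.6296
Stage 3 [12T→29T]: ω = 1314.6296×12/29 = 543.9847 rpm, dir flips to −; running = −543.9847

-543.9847 rpm (opposite to input, |ω| = 543.9847 rpm)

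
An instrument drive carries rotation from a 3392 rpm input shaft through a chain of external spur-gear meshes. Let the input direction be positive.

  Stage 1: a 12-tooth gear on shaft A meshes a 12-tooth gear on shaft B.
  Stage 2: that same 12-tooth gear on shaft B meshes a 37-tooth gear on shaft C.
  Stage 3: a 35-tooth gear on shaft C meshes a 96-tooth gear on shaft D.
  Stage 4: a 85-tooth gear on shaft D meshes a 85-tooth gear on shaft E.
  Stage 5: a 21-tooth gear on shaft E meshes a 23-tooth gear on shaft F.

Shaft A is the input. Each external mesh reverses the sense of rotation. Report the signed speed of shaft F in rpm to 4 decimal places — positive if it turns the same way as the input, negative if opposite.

Stage 1 [12T→12T]: ω = 3392.0000×12/12 = 3392.0000 rpm, dir flips to −; running = −3392.0000
Stage 2 [12T→37T]: ω = 3392.0000×12/37 = 1100.1081 rpm, dir flips to +; running = +1100.1081
Stage 3 [35T→96T]: ω = 1100.1081×35/96 = 401.0811 rpm, dir flips to −; running = −401.0811
Stage 4 [85T→85T]: ω = 401.0811×85/85 = 401.0811 rpm, dir flips to +; running = +401.0811
Stage 5 [21T→23T]: ω = 401.0811×21/23 = 366.2045 rpm, dir flips to −; running = −366.2045

-366.2045 rpm (opposite to input, |ω| = 366.2045 rpm)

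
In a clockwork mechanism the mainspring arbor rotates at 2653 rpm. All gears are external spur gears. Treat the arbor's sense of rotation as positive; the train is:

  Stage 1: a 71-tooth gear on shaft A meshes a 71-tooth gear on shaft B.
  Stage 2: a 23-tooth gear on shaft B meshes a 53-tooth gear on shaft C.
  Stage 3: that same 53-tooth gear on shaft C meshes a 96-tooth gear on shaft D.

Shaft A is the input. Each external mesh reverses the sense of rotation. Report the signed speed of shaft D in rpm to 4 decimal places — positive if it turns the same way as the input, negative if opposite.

Stage 1 [71T→71T]: ω = 2653.0000×71/71 = 2653.0000 rpm, dir flips to −; running = −2653.0000
Stage 2 [23T→53T]: ω = 2653.0000×23/53 = 1151.3019 rpm, dir flips to +; running = +1151.3019
Stage 3 [53T→96T]: ω = 1151.3019×53/96 = 635.6146 rpm, dir flips to −; running = −635.6146

-635.6146 rpm (opposite to input, |ω| = 635.6146 rpm)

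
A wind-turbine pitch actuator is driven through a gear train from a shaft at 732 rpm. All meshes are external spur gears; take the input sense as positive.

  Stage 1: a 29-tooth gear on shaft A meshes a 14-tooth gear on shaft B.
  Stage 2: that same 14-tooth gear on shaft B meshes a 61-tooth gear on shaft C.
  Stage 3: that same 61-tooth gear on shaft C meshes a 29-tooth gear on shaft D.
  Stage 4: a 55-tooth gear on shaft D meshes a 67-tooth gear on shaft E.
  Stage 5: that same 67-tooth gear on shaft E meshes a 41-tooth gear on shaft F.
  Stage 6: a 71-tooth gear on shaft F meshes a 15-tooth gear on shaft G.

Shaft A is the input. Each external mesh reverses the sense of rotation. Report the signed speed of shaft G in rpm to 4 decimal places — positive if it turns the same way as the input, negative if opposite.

Stage 1 [29T→14T]: ω = 732.0000×29/14 = 1516.2857 rpm, dir flips to −; running = −1516.2857
Stage 2 [14T→61T]: ω = 1516.2857×14/61 = 348.0000 rpm, dir flips to +; running = +348.0000
Stage 3 [61T→29T]: ω = 348.0000×61/29 = 732.0000 rpm, dir flips to −; running = −732.0000
Stage 4 [55T→67T]: ω = 732.0000×55/67 = 600.8955 rpm, dir flips to +; running = +600.8955
Stage 5 [67T→41T]: ω = 600.8955×67/41 = 981.9512 rpm, dir flips to −; running = −981.9512
Stage 6 [71T→15T]: ω = 981.9512×71/15 = 4647.9024 rpm, dir flips to +; running = +4647.9024

+4647.9024 rpm (same as input, |ω| = 4647.9024 rpm)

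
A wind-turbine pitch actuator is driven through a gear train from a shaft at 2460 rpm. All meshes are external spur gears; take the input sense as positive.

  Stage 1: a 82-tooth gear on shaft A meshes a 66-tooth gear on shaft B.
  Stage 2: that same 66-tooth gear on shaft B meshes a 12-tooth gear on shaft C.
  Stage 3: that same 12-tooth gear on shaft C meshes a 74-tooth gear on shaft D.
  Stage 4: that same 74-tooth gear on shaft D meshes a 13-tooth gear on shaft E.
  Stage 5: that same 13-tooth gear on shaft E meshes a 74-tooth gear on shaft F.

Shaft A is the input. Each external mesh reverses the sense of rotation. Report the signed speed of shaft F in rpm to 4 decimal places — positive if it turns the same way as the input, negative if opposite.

Stage 1 [82T→66T]: ω = 2460.0000×82/66 = 3056.3636 rpm, dir flips to −; running = −3056.3636
Stage 2 [66T→12T]: ω = 3056.3636×66/12 = 16810.0000 rpm, dir flips to +; running = +16810.0000
Stage 3 [12T→74T]: ω = 16810.0000×12/74 = 2725.9459 rpm, dir flips to −; running = −2725.9459
Stage 4 [74T→13T]: ω = 2725.9459×74/13 = 15516.9231 rpm, dir flips to +; running = +15516.9231
Stage 5 [13T→74T]: ω = 15516.9231×13/74 = 2725.9459 rpm, dir flips to −; running = −2725.9459

-2725.9459 rpm (opposite to input, |ω| = 2725.9459 rpm)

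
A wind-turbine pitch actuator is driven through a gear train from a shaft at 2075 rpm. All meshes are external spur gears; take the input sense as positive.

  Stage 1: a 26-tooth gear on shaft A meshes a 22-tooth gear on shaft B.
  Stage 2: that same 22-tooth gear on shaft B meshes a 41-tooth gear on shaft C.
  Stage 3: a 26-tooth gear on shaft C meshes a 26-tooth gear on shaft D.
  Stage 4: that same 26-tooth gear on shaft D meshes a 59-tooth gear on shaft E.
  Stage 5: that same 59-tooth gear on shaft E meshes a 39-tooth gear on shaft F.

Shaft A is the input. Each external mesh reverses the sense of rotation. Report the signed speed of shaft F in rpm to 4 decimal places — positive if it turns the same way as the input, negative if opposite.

-877.2358 rpm (opposite to input, |ω| = 877.2358 rpm)

Stage 1 [26T→22T]: ω = 2075.0000×26/22 = 2452.2727 rpm, dir flips to −; running = −2452.2727
Stage 2 [22T→41T]: ω = 2452.2727×22/41 = 1315.8537 rpm, dir flips to +; running = +1315.8537
Stage 3 [26T→26T]: ω = 1315.8537×26/26 = 1315.8537 rpm, dir flips to −; running = −1315.8537
Stage 4 [26T→59T]: ω = 1315.8537×26/59 = 579.8677 rpm, dir flips to +; running = +579.8677
Stage 5 [59T→39T]: ω = 579.8677×59/39 = 877.2358 rpm, dir flips to −; running = −877.2358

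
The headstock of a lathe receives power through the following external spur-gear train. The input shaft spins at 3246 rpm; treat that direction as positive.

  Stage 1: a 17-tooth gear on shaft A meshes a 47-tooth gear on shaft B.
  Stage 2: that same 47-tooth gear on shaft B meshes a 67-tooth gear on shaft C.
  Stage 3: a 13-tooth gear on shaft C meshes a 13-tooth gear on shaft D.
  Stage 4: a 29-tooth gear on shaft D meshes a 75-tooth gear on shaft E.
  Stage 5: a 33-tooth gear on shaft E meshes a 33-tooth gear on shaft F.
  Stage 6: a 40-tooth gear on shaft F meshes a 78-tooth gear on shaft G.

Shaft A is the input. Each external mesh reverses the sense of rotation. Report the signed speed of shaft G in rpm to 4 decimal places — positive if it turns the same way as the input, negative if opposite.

+163.3145 rpm (same as input, |ω| = 163.3145 rpm)

Stage 1 [17T→47T]: ω = 3246.0000×17/47 = 1174.0851 rpm, dir flips to −; running = −1174.0851
Stage 2 [47T→67T]: ω = 1174.0851×47/67 = 823.6119 rpm, dir flips to +; running = +823.6119
Stage 3 [13T→13T]: ω = 823.6119×13/13 = 823.6119 rpm, dir flips to −; running = −823.6119
Stage 4 [29T→75T]: ω = 823.6119×29/75 = 318.4633 rpm, dir flips to +; running = +318.4633
Stage 5 [33T→33T]: ω = 318.4633×33/33 = 318.4633 rpm, dir flips to −; running = −318.4633
Stage 6 [40T→78T]: ω = 318.4633×40/78 = 163.3145 rpm, dir flips to +; running = +163.3145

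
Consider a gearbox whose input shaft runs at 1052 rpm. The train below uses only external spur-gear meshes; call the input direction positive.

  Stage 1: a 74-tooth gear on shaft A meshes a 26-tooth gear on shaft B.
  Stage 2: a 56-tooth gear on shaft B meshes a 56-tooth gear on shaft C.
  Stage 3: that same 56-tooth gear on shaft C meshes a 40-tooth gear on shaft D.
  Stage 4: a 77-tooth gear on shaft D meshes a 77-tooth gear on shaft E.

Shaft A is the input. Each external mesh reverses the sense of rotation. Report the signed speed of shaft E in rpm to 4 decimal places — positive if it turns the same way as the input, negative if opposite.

+4191.8154 rpm (same as input, |ω| = 4191.8154 rpm)

Stage 1 [74T→26T]: ω = 1052.0000×74/26 = 2994.1538 rpm, dir flips to −; running = −2994.1538
Stage 2 [56T→56T]: ω = 2994.1538×56/56 = 2994.1538 rpm, dir flips to +; running = +2994.1538
Stage 3 [56T→40T]: ω = 2994.1538×56/40 = 4191.8154 rpm, dir flips to −; running = −4191.8154
Stage 4 [77T→77T]: ω = 4191.8154×77/77 = 4191.8154 rpm, dir flips to +; running = +4191.8154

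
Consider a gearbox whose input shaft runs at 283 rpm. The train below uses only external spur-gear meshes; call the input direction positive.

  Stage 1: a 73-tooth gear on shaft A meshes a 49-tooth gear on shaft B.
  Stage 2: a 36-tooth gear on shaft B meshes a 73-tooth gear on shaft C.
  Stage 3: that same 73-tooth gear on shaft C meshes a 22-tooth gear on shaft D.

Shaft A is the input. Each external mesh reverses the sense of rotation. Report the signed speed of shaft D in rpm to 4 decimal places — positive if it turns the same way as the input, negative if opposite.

Stage 1 [73T→49T]: ω = 283.0000×73/49 = 421.6122 rpm, dir flips to −; running = −421.6122
Stage 2 [36T→73T]: ω = 421.6122×36/73 = 207.9184 rpm, dir flips to +; running = +207.9184
Stage 3 [73T→22T]: ω = 207.9184×73/22 = 689.9109 rpm, dir flips to −; running = −689.9109

-689.9109 rpm (opposite to input, |ω| = 689.9109 rpm)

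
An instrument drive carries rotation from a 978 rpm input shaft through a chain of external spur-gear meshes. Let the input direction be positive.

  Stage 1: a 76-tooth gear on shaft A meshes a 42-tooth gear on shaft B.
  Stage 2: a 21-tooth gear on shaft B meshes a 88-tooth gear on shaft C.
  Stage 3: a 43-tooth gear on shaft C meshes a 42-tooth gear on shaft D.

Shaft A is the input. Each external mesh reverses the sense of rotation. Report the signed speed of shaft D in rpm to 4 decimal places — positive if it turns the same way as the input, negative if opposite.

Stage 1 [76T→42T]: ω = 978.0000×76/42 = 1769.7143 rpm, dir flips to −; running = −1769.7143
Stage 2 [21T→88T]: ω = 1769.7143×21/88 = 422.3182 rpm, dir flips to +; running = +422.3182
Stage 3 [43T→42T]: ω = 422.3182×43/42 = 432.3734 rpm, dir flips to −; running = −432.3734

-432.3734 rpm (opposite to input, |ω| = 432.3734 rpm)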